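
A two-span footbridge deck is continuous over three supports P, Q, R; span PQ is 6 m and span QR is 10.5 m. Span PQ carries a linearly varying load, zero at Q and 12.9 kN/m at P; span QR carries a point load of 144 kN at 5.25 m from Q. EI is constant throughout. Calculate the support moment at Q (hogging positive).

Take M_Q as the redundant. Released structure: two simple spans PQ and QR with a hinge at Q.
Rotations at Q on the released spans (each span's end-slope, ×1/EI):
  span PQ: triangular load, peak 12.9: 7w₀L³/(360EI) = 54.18/EI
  span QR: point load 144 at a = 5.25: Pab(L + b)/(6LEI) = 992.2/EI
  relative rotation θ_0 = (54.18 + 992.2)/EI = 1046/EI
A unit hogging moment at Q produces rotation L₁/(3EI) + L₂/(3EI) = 5.5/EI.
Compatibility: M_Q·(L₁+L₂)/(3EI) = θ_0, giving M_Q = 190.3 kN·m (hogging).

M_Q = 190.3 kN·m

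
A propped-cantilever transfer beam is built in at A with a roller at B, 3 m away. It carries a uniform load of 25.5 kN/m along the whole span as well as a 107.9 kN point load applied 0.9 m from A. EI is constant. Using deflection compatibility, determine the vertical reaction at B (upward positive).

Release the roller at B. Primary structure: cantilever fixed at A.
Free-end deflection of the primary structure under the applied loading (downward +):
  UDL 25.5: wL⁴/(8EI) = 258.2/EI
  point load 107.9 at a = 0.9: Pa²(3L − a)/(6EI) = 118/EI
  δ_0 = 376.2/EI
Tip deflection under a unit load at B: L³/(3EI) = 9/EI.
The prop prevents deflection at B: R_B = δ_0/δ_{BB} = 376.2/9 = 41.8 kN.

R_B = 41.8 kN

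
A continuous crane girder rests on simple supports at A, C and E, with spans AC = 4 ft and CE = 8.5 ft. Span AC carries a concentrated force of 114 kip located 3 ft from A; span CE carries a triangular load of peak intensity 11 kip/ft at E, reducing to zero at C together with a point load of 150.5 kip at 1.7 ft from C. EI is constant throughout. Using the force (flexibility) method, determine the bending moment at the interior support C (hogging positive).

Take M_C as the redundant. Released structure: two simple spans AC and CE with a hinge at C.
Discontinuity in slope at C on the released structure — sum the simple-span end rotations:
  span AC: point load 114 at a = 3: Pab(L + a)/(6LEI) = 99.75/EI
  span CE: triangular load, peak 11: 7w₀L³/(360EI) = 131.4/EI
  span CE: point load 150.5 at a = 1.7: Pab(L + b)/(6LEI) = 521.9/EI
  relative rotation θ_0 = (99.75 + 653.3)/EI = 753/EI
A unit hogging moment at C produces rotation L₁/(3EI) + L₂/(3EI) = 4.167/EI.
Slope continuity at C: θ_0 = M_C·4.167/EI, so M_C = 753/4.167 = 180.7 kip·ft (hogging).

M_C = 180.7 kip·ft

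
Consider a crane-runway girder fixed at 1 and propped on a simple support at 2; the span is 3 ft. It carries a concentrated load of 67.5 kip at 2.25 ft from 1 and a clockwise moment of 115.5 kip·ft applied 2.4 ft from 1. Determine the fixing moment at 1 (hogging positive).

Choose R_2 as the redundant. The primary structure is the cantilever fixed at 1.
Deflection at 2 on the released cantilever, summing each load's contribution:
  point load 67.5 at a = 2.25: Pa²(3L − a)/(6EI) = 384.4/EI
  clockwise couple 115.5 at a = 2.4: M₀a(2L − a)/(2EI) = 499/EI
  δ_0 = 883.4/EI
Tip deflection under a unit load at 2: L³/(3EI) = 9/EI.
The prop prevents deflection at 2: R_2 = δ_0/δ_{22} = 883.4/9 = 98.15 kip.
Moment equilibrium about 1: M_1 = Σ(load moments about 1) − R_2·L = 267.4 − 98.15×3 = -27.09 kip·ft.

M_1 = -27.09 kip·ft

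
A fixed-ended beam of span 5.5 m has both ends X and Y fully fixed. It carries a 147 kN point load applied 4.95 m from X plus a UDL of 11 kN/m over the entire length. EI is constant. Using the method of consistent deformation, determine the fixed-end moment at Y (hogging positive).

M_Y = 93.22 kN·m

Take the two fixed-end moments M_X, M_Y as redundants; the released structure is the simple span XY.
On the primary (simply-supported) span, the end slopes from the loading are:
  at X: point load 147 at a = 4.95: Pab(L + b)/(6LEI) = 73.37/EI
  at Y: point load 147 at a = 4.95: Pab(L + a)/(6LEI) = 126.7/EI
  at X: UDL 11: wL³/(24EI) = 76.26/EI
  at Y: UDL 11: wL³/(24EI) = 76.26/EI
  θ_X0 = 149.6/EI,  θ_Y0 = 203/EI
Flexibility coefficients: a unit moment at one end gives L/(3EI) there and L/(6EI) at the far end, so f₁₁ = f₂₂ = 1.833/EI and f₁₂ = f₂₁ = 0.9167/EI.
Compatibility — zero rotation at each built-in end:
  1.833 M_X + 0.9167 M_Y = 149.6
  0.9167 M_X + 1.833 M_Y = 203
Solving the pair gives M_X = 35.01 kN·m and M_Y = 93.22 kN·m (hogging).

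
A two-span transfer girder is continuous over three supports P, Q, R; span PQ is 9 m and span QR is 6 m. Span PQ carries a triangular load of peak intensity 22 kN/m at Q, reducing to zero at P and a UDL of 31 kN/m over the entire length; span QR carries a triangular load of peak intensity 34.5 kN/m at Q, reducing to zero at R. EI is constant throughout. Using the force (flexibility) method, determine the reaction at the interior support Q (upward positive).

R_Q = 355.8 kN

Insert a hinge at Q; M_Q is the redundant, and each span becomes simply supported.
Discontinuity in slope at Q on the released structure — sum the simple-span end rotations:
  span PQ: triangular load, peak 22: w₀L³/(45EI) = 356.4/EI
  span PQ: UDL 31: wL³/(24EI) = 941.6/EI
  span QR: triangular load, peak 34.5: w₀L³/(45EI) = 165.6/EI
  relative rotation θ_0 = (1298 + 165.6)/EI = 1464/EI
A unit hogging moment at Q produces rotation L₁/(3EI) + L₂/(3EI) = 5/EI.
Compatibility: M_Q·(L₁+L₂)/(3EI) = θ_0, giving M_Q = 292.7 kN·m (hogging).
Span PQ, ΣM about P with M_Q applied at Q: R_Q^{PQ}·9 = 1850 + 292.7, so R_Q^{PQ} = 238 kN and R_P = 378 − 238 = 140 kN.
Span QR, ΣM about R: R_Q^{QR}·6 = 414 + 292.7, so R_Q^{QR} = 117.8 kN and R_R = 103.5 − 117.8 = -14.29 kN.
R_Q = 238 + 117.8 = 355.8 kN.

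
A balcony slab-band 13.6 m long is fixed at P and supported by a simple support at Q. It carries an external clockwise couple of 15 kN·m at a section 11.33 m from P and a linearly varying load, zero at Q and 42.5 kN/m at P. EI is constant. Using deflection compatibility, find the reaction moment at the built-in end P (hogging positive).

M_P = 517.2 kN·m

Release the roller at Q. Primary structure: cantilever fixed at P.
Downward deflection at the released point Q due to the loads:
  clockwise couple 15 at a = 11.33: M₀a(2L − a)/(2EI) = 1349/EI
  triangular load, peak 42.5 at the fixed end: w₀L⁴/(30EI) = 48464/EI
  δ_0 = 49813/EI
Flexibility coefficient — unit upward force at Q: δ_{QQ} = L³/(3EI) = 838.5/EI.
Compatibility at Q: δ_0 − R_Q·δ_{QQ} = 0, so R_Q = 49813/838.5 = 59.41 kN.
Moment equilibrium about P: M_P = Σ(load moments about P) − R_Q·L = 1325 − 59.41×13.6 = 517.2 kN·m.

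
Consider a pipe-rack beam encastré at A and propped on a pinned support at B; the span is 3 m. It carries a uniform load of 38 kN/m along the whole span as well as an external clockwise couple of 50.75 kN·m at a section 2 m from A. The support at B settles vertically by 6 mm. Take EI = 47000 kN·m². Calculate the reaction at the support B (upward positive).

Take the reaction at B as the redundant and release it; the primary structure is a cantilever fixed at A.
Deflection at B on the released cantilever, summing each load's contribution:
  UDL 38: wL⁴/(8EI) = 384.8/EI
  clockwise couple 50.75 at a = 2: M₀a(2L − a)/(2EI) = 203/EI
  δ_0 = 587.8/EI
Tip deflection under a unit load at B: L³/(3EI) = 9/EI.
With EI = 47000 kN·m²: δ_0 = 0.012505 m and δ_{BB} = 0.000191 m/kN.
Compatibility — the beam at B must follow the support down by 0.006 m: δ_0 − R_B·δ_{BB} = 0.006, so R_B = (0.012505 − 0.006)/0.000191 = 33.97 kN.

R_B = 33.97 kN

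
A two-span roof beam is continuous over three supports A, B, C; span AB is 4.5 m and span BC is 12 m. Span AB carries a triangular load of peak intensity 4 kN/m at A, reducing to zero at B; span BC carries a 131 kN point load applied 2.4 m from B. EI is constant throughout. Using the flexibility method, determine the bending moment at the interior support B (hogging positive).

Take M_B as the redundant. Released structure: two simple spans AB and BC with a hinge at B.
End slopes at the hinge B, treating each span as simply supported:
  span AB: triangular load, peak 4: 7w₀L³/(360EI) = 7.088/EI
  span BC: point load 131 at a = 2.4: Pab(L + b)/(6LEI) = 905.5/EI
  relative rotation θ_0 = (7.088 + 905.5)/EI = 912.6/EI
A unit hogging moment at B produces rotation L₁/(3EI) + L₂/(3EI) = 5.5/EI.
Compatibility: M_B·(L₁+L₂)/(3EI) = θ_0, giving M_B = 165.9 kN·m (hogging).

M_B = 165.9 kN·m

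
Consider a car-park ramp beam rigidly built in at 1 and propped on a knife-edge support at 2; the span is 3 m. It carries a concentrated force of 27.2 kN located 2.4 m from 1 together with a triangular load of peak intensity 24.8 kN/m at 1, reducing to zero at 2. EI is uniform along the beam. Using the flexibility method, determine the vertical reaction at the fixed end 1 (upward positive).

R_1 = 37.81 kN

Remove the prop at 2; the released (primary) structure is a cantilever built in at 1.
Free-end deflection of the primary structure under the applied loading (downward +):
  point load 27.2 at a = 2.4: Pa²(3L − a)/(6EI) = 172.3/EI
  triangular load, peak 24.8 at the fixed end: w₀L⁴/(30EI) = 66.96/EI
  δ_0 = 239.3/EI
Flexibility coefficient — unit upward force at 2: δ_{22} = L³/(3EI) = 9/EI.
Compatibility at 2: δ_0 − R_2·δ_{22} = 0, so R_2 = 239.3/9 = 26.59 kN.
Vertical equilibrium: R_1 = ΣP − R_2 = 64.4 − 26.59 = 37.81 kN.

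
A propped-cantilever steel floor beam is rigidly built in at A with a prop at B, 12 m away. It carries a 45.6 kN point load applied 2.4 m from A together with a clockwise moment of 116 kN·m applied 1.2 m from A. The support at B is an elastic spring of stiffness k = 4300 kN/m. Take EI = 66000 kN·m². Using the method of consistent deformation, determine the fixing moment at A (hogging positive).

M_A = 163.4 kN·m

Take the reaction at B as the redundant and release it; the primary structure is a cantilever fixed at A.
Downward deflection at the released point B due to the loads:
  point load 45.6 at a = 2.4: Pa²(3L − a)/(6EI) = 1471/EI
  clockwise couple 116 at a = 1.2: M₀a(2L − a)/(2EI) = 1587/EI
  δ_0 = 3058/EI
Tip deflection under a unit load at B: L³/(3EI) = 576/EI.
With EI = 66000 kN·m²: δ_0 = 0.04633 m and δ_{BB} = 0.008727 m/kN.
Compatibility — the spring shortens by R_B/k under the reaction it provides: δ_0 − R_B·δ_{BB} = R_B/k. With 1/k = 0.000233 m/kN, R_B = δ_0 / (δ_{BB} + 1/k) = 0.04633 / (0.008727 + 0.000233) = 5.171 kN.
Moment equilibrium about A: M_A = Σ(load moments about A) − R_B·L = 225.4 − 5.171×12 = 163.4 kN·m.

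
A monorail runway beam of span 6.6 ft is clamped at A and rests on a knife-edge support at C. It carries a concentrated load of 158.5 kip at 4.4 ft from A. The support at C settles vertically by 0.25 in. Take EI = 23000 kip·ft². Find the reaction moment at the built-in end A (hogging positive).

M_A = 188 kip·ft

Choose R_C as the redundant. The primary structure is the cantilever fixed at A.
Free-end deflection of the primary structure under the applied loading (downward +):
  point load 158.5 at a = 4.4: Pa²(3L − a)/(6EI) = 7876/EI
Flexibility coefficient — unit upward force at C: δ_{CC} = L³/(3EI) = 95.83/EI.
With EI = 23000 kip·ft²: δ_0 = 0.34243 ft and δ_{CC} = 0.004167 ft/kip.
Compatibility — the beam at C must follow the support down by 0.02083 ft: δ_0 − R_C·δ_{CC} = 0.02083, so R_C = (0.34243 − 0.02083)/0.004167 = 77.19 kip.
Moment equilibrium about A: M_A = Σ(load moments about A) − R_C·L = 697.4 − 77.19×6.6 = 188 kip·ft.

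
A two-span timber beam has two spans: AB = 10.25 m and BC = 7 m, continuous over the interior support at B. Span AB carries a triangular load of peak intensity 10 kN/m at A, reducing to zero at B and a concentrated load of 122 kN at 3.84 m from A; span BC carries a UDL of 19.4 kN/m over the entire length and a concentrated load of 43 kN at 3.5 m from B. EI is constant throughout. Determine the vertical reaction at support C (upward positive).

Insert a hinge at B; M_B is the redundant, and each span becomes simply supported.
Discontinuity in slope at B on the released structure — sum the simple-span end rotations:
  span AB: triangular load, peak 10: 7w₀L³/(360EI) = 209.4/EI
  span AB: point load 122 at a = 3.84: Pab(L + a)/(6LEI) = 688/EI
  span BC: UDL 19.4: wL³/(24EI) = 277.3/EI
  span BC: point load 43 at a = 3.5: Pab(L + b)/(6LEI) = 131.7/EI
  relative rotation θ_0 = (897.4 + 408.9)/EI = 1306/EI
A unit hogging moment at B produces rotation L₁/(3EI) + L₂/(3EI) = 5.75/EI.
Compatibility: M_B·(L₁+L₂)/(3EI) = θ_0, giving M_B = 227.2 kN·m (hogging).
Span BC, ΣM about C: R_B^{BC}·7 = 625.8 + 227.2, so R_B^{BC} = 121.9 kN and R_C = 178.8 − 121.9 = 56.94 kN.

R_C = 56.94 kN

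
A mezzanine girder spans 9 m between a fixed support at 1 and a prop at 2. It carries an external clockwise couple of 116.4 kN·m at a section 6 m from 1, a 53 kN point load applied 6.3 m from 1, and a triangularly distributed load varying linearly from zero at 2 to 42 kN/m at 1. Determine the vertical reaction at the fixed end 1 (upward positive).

R_1 = 157.1 kN

Take the reaction at 2 as the redundant and release it; the primary structure is a cantilever fixed at 1.
Downward deflection at the released point 2 due to the loads:
  clockwise couple 116.4 at a = 6: M₀a(2L − a)/(2EI) = 4190/EI
  point load 53 at a = 6.3: Pa²(3L − a)/(6EI) = 7257/EI
  triangular load, peak 42 at the fixed end: w₀L⁴/(30EI) = 9185/EI
  δ_0 = 20633/EI
Flexibility coefficient — unit upward force at 2: δ_{22} = L³/(3EI) = 243/EI.
The prop prevents deflection at 2: R_2 = δ_0/δ_{22} = 20633/243 = 84.91 kN.
Vertical equilibrium: R_1 = ΣP − R_2 = 242 − 84.91 = 157.1 kN.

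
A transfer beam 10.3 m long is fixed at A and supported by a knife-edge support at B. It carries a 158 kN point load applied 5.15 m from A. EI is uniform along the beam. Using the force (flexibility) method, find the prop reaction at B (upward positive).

Choose R_B as the redundant. The primary structure is the cantilever fixed at A.
Primary-structure tip deflection at B by superposition:
  point load 158 at a = 5.15: Pa²(3L − a)/(6EI) = 17984/EI
Tip deflection under a unit load at B: L³/(3EI) = 364.2/EI.
Compatibility at B: δ_0 − R_B·δ_{BB} = 0, so R_B = 17984/364.2 = 49.38 kN.

R_B = 49.38 kN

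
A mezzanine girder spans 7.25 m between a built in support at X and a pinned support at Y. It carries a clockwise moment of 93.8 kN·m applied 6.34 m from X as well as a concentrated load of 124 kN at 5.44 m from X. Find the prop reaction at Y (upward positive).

Choose R_Y as the redundant. The primary structure is the cantilever fixed at X.
Primary-structure tip deflection at Y by superposition:
  clockwise couple 93.8 at a = 6.34: M₀a(2L − a)/(2EI) = 2426/EI
  point load 124 at a = 5.44: Pa²(3L − a)/(6EI) = 9975/EI
  δ_0 = 12402/EI
Tip deflection under a unit load at Y: L³/(3EI) = 127/EI.
Compatibility at Y: δ_0 − R_Y·δ_{YY} = 0, so R_Y = 12402/127 = 97.63 kN.

R_Y = 97.63 kN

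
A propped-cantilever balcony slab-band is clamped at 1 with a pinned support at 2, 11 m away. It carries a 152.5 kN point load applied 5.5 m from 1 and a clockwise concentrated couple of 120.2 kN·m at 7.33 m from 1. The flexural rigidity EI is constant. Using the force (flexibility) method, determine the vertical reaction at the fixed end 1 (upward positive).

R_1 = 90.28 kN

Remove the prop at 2; the released (primary) structure is a cantilever built in at 1.
Primary-structure tip deflection at 2 by superposition:
  point load 152.5 at a = 5.5: Pa²(3L − a)/(6EI) = 21143/EI
  clockwise couple 120.2 at a = 7.33: M₀a(2L − a)/(2EI) = 6463/EI
  δ_0 = 27606/EI
Tip deflection under a unit load at 2: L³/(3EI) = 443.7/EI.
Compatibility at 2: δ_0 − R_2·δ_{22} = 0, so R_2 = 27606/443.7 = 62.22 kN.
Vertical equilibrium: R_1 = ΣP − R_2 = 152.5 − 62.22 = 90.28 kN.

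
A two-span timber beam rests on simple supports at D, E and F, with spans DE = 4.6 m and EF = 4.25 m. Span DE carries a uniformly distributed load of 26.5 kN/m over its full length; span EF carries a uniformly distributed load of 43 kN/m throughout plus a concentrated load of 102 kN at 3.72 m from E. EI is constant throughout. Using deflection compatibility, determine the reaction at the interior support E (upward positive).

Insert a hinge at E; M_E is the redundant, and each span becomes simply supported.
End slopes at the hinge E, treating each span as simply supported:
  span DE: UDL 26.5: wL³/(24EI) = 107.5/EI
  span EF: UDL 43: wL³/(24EI) = 137.5/EI
  span EF: point load 102 at a = 3.72: Pab(L + b)/(6LEI) = 37.7/EI
  relative rotation θ_0 = (107.5 + 175.2)/EI = 282.7/EI
A unit hogging moment at E produces rotation L₁/(3EI) + L₂/(3EI) = 2.95/EI.
Compatibility: M_E·(L₁+L₂)/(3EI) = θ_0, giving M_E = 95.83 kN·m (hogging).
Span DE, ΣM about D with M_E applied at E: R_E^{DE}·4.6 = 280.4 + 95.83, so R_E^{DE} = 81.78 kN and R_D = 121.9 − 81.78 = 40.12 kN.
Span EF, ΣM about F: R_E^{EF}·4.25 = 442.4 + 95.83, so R_E^{EF} = 126.6 kN and R_F = 284.8 − 126.6 = 158.1 kN.
R_E = 81.78 + 126.6 = 208.4 kN.

R_E = 208.4 kN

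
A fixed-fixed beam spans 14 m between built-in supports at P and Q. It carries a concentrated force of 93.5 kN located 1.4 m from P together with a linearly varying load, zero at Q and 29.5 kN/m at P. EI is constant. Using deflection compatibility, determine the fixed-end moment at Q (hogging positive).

Release both end moments; the primary structure is a simply-supported span PQ with redundants M_P and M_Q.
On the primary (simply-supported) span, the end slopes from the loading are:
  at P: point load 93.5 at a = 1.4: Pab(L + b)/(6LEI) = 522.3/EI
  at Q: point load 93.5 at a = 1.4: Pab(L + a)/(6LEI) = 302.4/EI
  at P: triangular load, peak 29.5: w₀L³/(45EI) = 1799/EI
  at Q: triangular load, peak 29.5: 7w₀L³/(360EI) = 1574/EI
  θ_P0 = 2321/EI,  θ_Q0 = 1876/EI
Flexibility coefficients: a unit moment at one end gives L/(3EI) there and L/(6EI) at the far end, so f₁₁ = f₂₂ = 4.667/EI and f₁₂ = f₂₁ = 2.333/EI.
Compatibility — zero rotation at each built-in end:
  4.667 M_P + 2.333 M_Q = 2321
  2.333 M_P + 4.667 M_Q = 1876
Solving the pair gives M_P = 395.1 kN·m and M_Q = 204.5 kN·m (hogging).

M_Q = 204.5 kN·m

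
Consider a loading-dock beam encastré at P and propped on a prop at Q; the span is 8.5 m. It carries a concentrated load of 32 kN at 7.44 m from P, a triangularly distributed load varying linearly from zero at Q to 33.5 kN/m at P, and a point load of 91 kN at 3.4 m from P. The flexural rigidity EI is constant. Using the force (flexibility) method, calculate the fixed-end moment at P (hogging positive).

Release the roller at Q. Primary structure: cantilever fixed at P.
Free-end deflection of the primary structure under the applied loading (downward +):
  point load 32 at a = 7.44: Pa²(3L − a)/(6EI) = 5332/EI
  triangular load, peak 33.5 at the fixed end: w₀L⁴/(30EI) = 5829/EI
  point load 91 at a = 3.4: Pa²(3L − a)/(6EI) = 3875/EI
  δ_0 = 15035/EI
Flexibility coefficient — unit upward force at Q: δ_{QQ} = L³/(3EI) = 204.7/EI.
The prop prevents deflection at Q: R_Q = δ_0/δ_{QQ} = 15035/204.7 = 73.45 kN.
Moment equilibrium about P: M_P = Σ(load moments about P) − R_Q·L = 950.9 − 73.45×8.5 = 326.6 kN·m.

M_P = 326.6 kN·m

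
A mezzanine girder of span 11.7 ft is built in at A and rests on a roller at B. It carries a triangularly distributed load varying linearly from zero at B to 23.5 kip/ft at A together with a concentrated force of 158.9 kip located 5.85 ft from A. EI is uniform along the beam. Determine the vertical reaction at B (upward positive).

R_B = 77.15 kip

Release the roller at B. Primary structure: cantilever fixed at A.
Primary-structure tip deflection at B by superposition:
  triangular load, peak 23.5 at the fixed end: w₀L⁴/(30EI) = 14679/EI
  point load 158.9 at a = 5.85: Pa²(3L − a)/(6EI) = 26510/EI
  δ_0 = 41189/EI
Flexibility coefficient — unit upward force at B: δ_{BB} = L³/(3EI) = 533.9/EI.
The prop prevents deflection at B: R_B = δ_0/δ_{BB} = 41189/533.9 = 77.15 kip.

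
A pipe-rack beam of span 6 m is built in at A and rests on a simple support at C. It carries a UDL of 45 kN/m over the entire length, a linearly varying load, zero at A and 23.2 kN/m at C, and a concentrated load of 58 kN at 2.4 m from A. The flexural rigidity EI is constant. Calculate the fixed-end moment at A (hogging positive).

Remove the prop at C; the released (primary) structure is a cantilever built in at A.
Primary-structure tip deflection at C by superposition:
  UDL 45: wL⁴/(8EI) = 7290/EI
  triangular load, peak 23.2 at the free end: 11w₀L⁴/(120EI) = 2756/EI
  point load 58 at a = 2.4: Pa²(3L − a)/(6EI) = 868.6/EI
  δ_0 = 10915/EI
Flexibility coefficient — unit upward force at C: δ_{CC} = L³/(3EI) = 72/EI.
The prop prevents deflection at C: R_C = δ_0/δ_{CC} = 10915/72 = 151.6 kN.
Moment equilibrium about A: M_A = Σ(load moments about A) − R_C·L = 1228 − 151.6×6 = 318 kN·m.

M_A = 318 kN·m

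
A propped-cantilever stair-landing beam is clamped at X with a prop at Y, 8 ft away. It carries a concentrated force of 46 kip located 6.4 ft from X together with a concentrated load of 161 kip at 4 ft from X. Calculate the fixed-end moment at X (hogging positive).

M_X = 276.8 kip·ft

Release the roller at Y. Primary structure: cantilever fixed at X.
Primary-structure tip deflection at Y by superposition:
  point load 46 at a = 6.4: Pa²(3L − a)/(6EI) = 5527/EI
  point load 161 at a = 4: Pa²(3L − a)/(6EI) = 8587/EI
  δ_0 = 14114/EI
Flexibility coefficient — unit upward force at Y: δ_{YY} = L³/(3EI) = 170.7/EI.
Compatibility at Y: δ_0 − R_Y·δ_{YY} = 0, so R_Y = 14114/170.7 = 82.7 kip.
Moment equilibrium about X: M_X = Σ(load moments about X) − R_Y·L = 938.4 − 82.7×8 = 276.8 kip·ft.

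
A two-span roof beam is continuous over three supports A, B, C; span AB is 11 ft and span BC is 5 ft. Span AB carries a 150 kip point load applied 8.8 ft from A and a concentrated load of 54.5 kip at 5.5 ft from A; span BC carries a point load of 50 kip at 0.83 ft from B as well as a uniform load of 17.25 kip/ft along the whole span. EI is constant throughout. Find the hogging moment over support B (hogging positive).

M_B = 267.4 kip·ft

Release continuity at B by inserting a hinge; the redundant is the internal moment M_B. The primary structure is two simply-supported spans AB and BC.
Discontinuity in slope at B on the released structure — sum the simple-span end rotations:
  span AB: point load 150 at a = 8.8: Pab(L + a)/(6LEI) = 871.2/EI
  span AB: point load 54.5 at a = 5.5: Pab(L + a)/(6LEI) = 412.2/EI
  span BC: point load 50 at a = 0.83: Pab(L + b)/(6LEI) = 52.9/EI
  span BC: UDL 17.25: wL³/(24EI) = 89.84/EI
  relative rotation θ_0 = (1283 + 142.7)/EI = 1426/EI
A unit hogging moment at B produces rotation L₁/(3EI) + L₂/(3EI) = 5.333/EI.
Slope continuity at B: θ_0 = M_B·5.333/EI, so M_B = 1426/5.333 = 267.4 kip·ft (hogging).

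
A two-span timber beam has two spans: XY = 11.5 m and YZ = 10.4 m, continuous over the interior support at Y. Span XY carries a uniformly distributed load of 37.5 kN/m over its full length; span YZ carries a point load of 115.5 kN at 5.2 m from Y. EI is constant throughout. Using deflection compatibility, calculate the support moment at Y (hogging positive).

Release continuity at Y by inserting a hinge; the redundant is the internal moment M_Y. The primary structure is two simply-supported spans XY and YZ.
Discontinuity in slope at Y on the released structure — sum the simple-span end rotations:
  span XY: UDL 37.5: wL³/(24EI) = 2376/EI
  span YZ: point load 115.5 at a = 5.2: Pab(L + b)/(6LEI) = 780.8/EI
  relative rotation θ_0 = (2376 + 780.8)/EI = 3157/EI
A unit hogging moment at Y produces rotation L₁/(3EI) + L₂/(3EI) = 7.3/EI.
Slope continuity at Y: θ_0 = M_Y·7.3/EI, so M_Y = 3157/7.3 = 432.5 kN·m (hogging).

M_Y = 432.5 kN·m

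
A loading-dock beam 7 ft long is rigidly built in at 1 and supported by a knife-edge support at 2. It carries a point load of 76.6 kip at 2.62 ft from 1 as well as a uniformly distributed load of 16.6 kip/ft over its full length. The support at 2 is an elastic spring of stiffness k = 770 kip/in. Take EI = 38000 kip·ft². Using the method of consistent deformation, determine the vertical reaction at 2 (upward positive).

Choose R_2 as the redundant. The primary structure is the cantilever fixed at 1.
Free-end deflection of the primary structure under the applied loading (downward +):
  point load 76.6 at a = 2.62: Pa²(3L − a)/(6EI) = 1611/EI
  UDL 16.6: wL⁴/(8EI) = 4982/EI
  δ_0 = 6593/EI
Flexibility coefficient — unit upward force at 2: δ_{22} = L³/(3EI) = 114.3/EI.
With EI = 38000 kip·ft²: δ_0 = 0.1735 ft and δ_{22} = 0.003009 ft/kip.
Compatibility — the spring shortens by R_2/k under the reaction it provides: δ_0 − R_2·δ_{22} = R_2/k. With 1/k = 1/(770×12) ft/kip = 0.000108 ft/kip, R_2 = δ_0 / (δ_{22} + 1/k) = 0.1735 / (0.003009 + 0.000108) = 55.66 kip.

R_2 = 55.66 kip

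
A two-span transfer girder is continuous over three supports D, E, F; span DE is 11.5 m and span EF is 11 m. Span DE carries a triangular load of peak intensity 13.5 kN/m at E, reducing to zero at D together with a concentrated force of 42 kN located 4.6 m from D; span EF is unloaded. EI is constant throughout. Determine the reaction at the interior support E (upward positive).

Release continuity at E by inserting a hinge; the redundant is the internal moment M_E. The primary structure is two simply-supported spans DE and EF.
End slopes at the hinge E, treating each span as simply supported:
  span DE: triangular load, peak 13.5: w₀L³/(45EI) = 456.3/EI
  span DE: point load 42 at a = 4.6: Pab(L + a)/(6LEI) = 311.1/EI
  relative rotation θ_0 = (767.3 + 0)/EI = 767.3/EI
A unit hogging moment at E produces rotation L₁/(3EI) + L₂/(3EI) = 7.5/EI.
Slope continuity at E: θ_0 = M_E·7.5/EI, so M_E = 767.3/7.5 = 102.3 kN·m (hogging).
Span DE, ΣM about D with M_E applied at E: R_E^{DE}·11.5 = 788.3 + 102.3, so R_E^{DE} = 77.45 kN and R_D = 119.6 − 77.45 = 42.18 kN.
Span EF, ΣM about F: R_E^{EF}·11 = 0 + 102.3, so R_E^{EF} = 9.301 kN and R_F = 0 − 9.301 = -9.301 kN.
R_E = 77.45 + 9.301 = 86.75 kN.

R_E = 86.75 kN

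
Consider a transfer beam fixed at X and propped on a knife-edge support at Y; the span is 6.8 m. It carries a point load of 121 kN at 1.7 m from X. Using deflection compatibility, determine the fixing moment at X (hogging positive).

Choose R_Y as the redundant. The primary structure is the cantilever fixed at X.
Free-end deflection of the primary structure under the applied loading (downward +):
  point load 121 at a = 1.7: Pa²(3L − a)/(6EI) = 1090/EI
Tip deflection under a unit load at Y: L³/(3EI) = 104.8/EI.
Compatibility at Y: δ_0 − R_Y·δ_{YY} = 0, so R_Y = 1090/104.8 = 10.4 kN.
Moment equilibrium about X: M_X = Σ(load moments about X) − R_Y·L = 205.7 − 10.4×6.8 = 135 kN·m.

M_X = 135 kN·m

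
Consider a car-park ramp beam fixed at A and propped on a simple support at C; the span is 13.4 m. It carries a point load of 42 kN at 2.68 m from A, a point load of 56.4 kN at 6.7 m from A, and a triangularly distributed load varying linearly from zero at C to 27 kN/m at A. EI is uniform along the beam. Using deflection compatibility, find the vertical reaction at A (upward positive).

Choose R_C as the redundant. The primary structure is the cantilever fixed at A.
Free-end deflection of the primary structure under the applied loading (downward +):
  point load 42 at a = 2.68: Pa²(3L − a)/(6EI) = 1886/EI
  point load 56.4 at a = 6.7: Pa²(3L − a)/(6EI) = 14136/EI
  triangular load, peak 27 at the fixed end: w₀L⁴/(30EI) = 29018/EI
  δ_0 = 45040/EI
Flexibility coefficient — unit upward force at C: δ_{CC} = L³/(3EI) = 802/EI.
Compatibility at C: δ_0 − R_C·δ_{CC} = 0, so R_C = 45040/802 = 56.16 kN.
Vertical equilibrium: R_A = ΣP − R_C = 279.3 − 56.16 = 223.1 kN.

R_A = 223.1 kN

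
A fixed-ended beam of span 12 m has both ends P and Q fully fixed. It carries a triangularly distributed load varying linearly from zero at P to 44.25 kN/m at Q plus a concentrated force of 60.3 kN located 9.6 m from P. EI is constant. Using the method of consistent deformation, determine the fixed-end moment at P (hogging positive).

Release both end moments; the primary structure is a simply-supported span PQ with redundants M_P and M_Q.
Simple-span end rotations at P and Q under the given loads:
  at P: triangular load, peak 44.25: 7w₀L³/(360EI) = 1487/EI
  at Q: triangular load, peak 44.25: w₀L³/(45EI) = 1699/EI
  at P: point load 60.3 at a = 9.6: Pab(L + b)/(6LEI) = 277.9/EI
  at Q: point load 60.3 at a = 9.6: Pab(L + a)/(6LEI) = 416.8/EI
  θ_P0 = 1765/EI,  θ_Q0 = 2116/EI
Flexibility coefficients: a unit moment at one end gives L/(3EI) there and L/(6EI) at the far end, so f₁₁ = f₂₂ = 4/EI and f₁₂ = f₂₁ = 2/EI.
Compatibility — zero rotation at each built-in end:
  4 M_P + 2 M_Q = 1765
  2 M_P + 4 M_Q = 2116
Solving the pair gives M_P = 235.6 kN·m and M_Q = 411.2 kN·m (hogging).

M_P = 235.6 kN·m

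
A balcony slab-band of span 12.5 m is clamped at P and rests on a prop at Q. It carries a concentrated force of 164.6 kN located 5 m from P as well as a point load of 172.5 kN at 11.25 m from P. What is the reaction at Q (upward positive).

Take the reaction at Q as the redundant and release it; the primary structure is a cantilever fixed at P.
Primary-structure tip deflection at Q by superposition:
  point load 164.6 at a = 5: Pa²(3L − a)/(6EI) = 22290/EI
  point load 172.5 at a = 11.25: Pa²(3L − a)/(6EI) = 95515/EI
  δ_0 = 117805/EI
Tip deflection under a unit load at Q: L³/(3EI) = 651/EI.
The prop prevents deflection at Q: R_Q = δ_0/δ_{QQ} = 117805/651 = 180.9 kN.

R_Q = 180.9 kN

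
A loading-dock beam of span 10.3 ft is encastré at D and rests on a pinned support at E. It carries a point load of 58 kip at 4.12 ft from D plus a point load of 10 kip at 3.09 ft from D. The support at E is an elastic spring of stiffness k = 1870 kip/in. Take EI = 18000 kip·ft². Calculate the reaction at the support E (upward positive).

R_E = 13.25 kip

Release the roller at E. Primary structure: cantilever fixed at D.
Downward deflection at the released point E due to the loads:
  point load 58 at a = 4.12: Pa²(3L − a)/(6EI) = 4394/EI
  point load 10 at a = 3.09: Pa²(3L − a)/(6EI) = 442.6/EI
  δ_0 = 4837/EI
Tip deflection under a unit load at E: L³/(3EI) = 364.2/EI.
With EI = 18000 kip·ft²: δ_0 = 0.26871 ft and δ_{EE} = 0.020236 ft/kip.
Compatibility — the spring shortens by R_E/k under the reaction it provides: δ_0 − R_E·δ_{EE} = R_E/k. With 1/k = 1/(1870×12) ft/kip = 0.000045 ft/kip, R_E = δ_0 / (δ_{EE} + 1/k) = 0.26871 / (0.020236 + 0.000045) = 13.25 kip.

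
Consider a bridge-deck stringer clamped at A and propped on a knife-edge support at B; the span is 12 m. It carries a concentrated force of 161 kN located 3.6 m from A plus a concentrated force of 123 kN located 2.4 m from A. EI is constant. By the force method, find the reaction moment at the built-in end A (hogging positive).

Remove the prop at B; the released (primary) structure is a cantilever built in at A.
Free-end deflection of the primary structure under the applied loading (downward +):
  point load 161 at a = 3.6: Pa²(3L − a)/(6EI) = 11267/EI
  point load 123 at a = 2.4: Pa²(3L − a)/(6EI) = 3967/EI
  δ_0 = 15235/EI
Flexibility coefficient — unit upward force at B: δ_{BB} = L³/(3EI) = 576/EI.
The prop prevents deflection at B: R_B = δ_0/δ_{BB} = 15235/576 = 26.45 kN.
Moment equilibrium about A: M_A = Σ(load moments about A) − R_B·L = 874.8 − 26.45×12 = 557.4 kN·m.

M_A = 557.4 kN·m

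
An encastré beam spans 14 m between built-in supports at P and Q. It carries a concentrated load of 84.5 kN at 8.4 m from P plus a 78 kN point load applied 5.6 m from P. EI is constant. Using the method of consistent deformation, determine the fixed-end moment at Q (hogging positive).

Take the two fixed-end moments M_P, M_Q as redundants; the released structure is the simple span PQ.
Simple-span end rotations at P and Q under the given loads:
  at P: point load 84.5 at a = 8.4: Pab(L + b)/(6LEI) = 927.5/EI
  at Q: point load 84.5 at a = 8.4: Pab(L + a)/(6LEI) = 1060/EI
  at P: point load 78 at a = 5.6: Pab(L + b)/(6LEI) = 978.4/EI
  at Q: point load 78 at a = 5.6: Pab(L + a)/(6LEI) = 856.1/EI
  θ_P0 = 1906/EI,  θ_Q0 = 1916/EI
Flexibility coefficients: a unit moment at one end gives L/(3EI) there and L/(6EI) at the far end, so f₁₁ = f₂₂ = 4.667/EI and f₁₂ = f₂₁ = 2.333/EI.
Compatibility — zero rotation at each built-in end:
  4.667 M_P + 2.333 M_Q = 1906
  2.333 M_P + 4.667 M_Q = 1916
Solving the pair gives M_P = 270.8 kN·m and M_Q = 275.2 kN·m (hogging).

M_Q = 275.2 kN·m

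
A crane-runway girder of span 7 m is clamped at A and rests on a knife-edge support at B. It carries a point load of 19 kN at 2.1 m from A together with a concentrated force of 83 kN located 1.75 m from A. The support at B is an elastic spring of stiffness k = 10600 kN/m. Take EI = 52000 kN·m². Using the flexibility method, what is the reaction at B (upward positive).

R_B = 9.053 kN

Release the roller at B. Primary structure: cantilever fixed at A.
Free-end deflection of the primary structure under the applied loading (downward +):
  point load 19 at a = 2.1: Pa²(3L − a)/(6EI) = 263.9/EI
  point load 83 at a = 1.75: Pa²(3L − a)/(6EI) = 815.5/EI
  δ_0 = 1079/EI
Flexibility coefficient — unit upward force at B: δ_{BB} = L³/(3EI) = 114.3/EI.
With EI = 52000 kN·m²: δ_0 = 0.020759 m and δ_{BB} = 0.002199 m/kN.
Compatibility — the spring shortens by R_B/k under the reaction it provides: δ_0 − R_B·δ_{BB} = R_B/k. With 1/k = 0.000094 m/kN, R_B = δ_0 / (δ_{BB} + 1/k) = 0.020759 / (0.002199 + 0.000094) = 9.053 kN.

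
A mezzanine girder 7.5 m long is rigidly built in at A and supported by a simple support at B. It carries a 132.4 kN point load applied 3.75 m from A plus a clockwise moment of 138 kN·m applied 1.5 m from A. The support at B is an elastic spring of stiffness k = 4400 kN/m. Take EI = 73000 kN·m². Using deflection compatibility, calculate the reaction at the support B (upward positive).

Remove the prop at B; the released (primary) structure is a cantilever built in at A.
Primary-structure tip deflection at B by superposition:
  point load 132.4 at a = 3.75: Pa²(3L − a)/(6EI) = 5818/EI
  clockwise couple 138 at a = 1.5: M₀a(2L − a)/(2EI) = 1397/EI
  δ_0 = 7216/EI
Tip deflection under a unit load at B: L³/(3EI) = 140.6/EI.
With EI = 73000 kN·m²: δ_0 = 0.098844 m and δ_{BB} = 0.001926 m/kN.
Compatibility — the spring shortens by R_B/k under the reaction it provides: δ_0 − R_B·δ_{BB} = R_B/k. With 1/k = 0.000227 m/kN, R_B = δ_0 / (δ_{BB} + 1/k) = 0.098844 / (0.001926 + 0.000227) = 45.9 kN.

R_B = 45.9 kN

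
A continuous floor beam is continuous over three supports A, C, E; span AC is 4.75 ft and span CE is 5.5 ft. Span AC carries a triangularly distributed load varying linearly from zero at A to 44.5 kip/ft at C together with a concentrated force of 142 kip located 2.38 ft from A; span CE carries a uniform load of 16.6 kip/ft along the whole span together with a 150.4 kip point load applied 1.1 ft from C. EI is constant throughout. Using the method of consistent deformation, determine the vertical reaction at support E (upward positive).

R_E = 41.68 kip

Release continuity at C by inserting a hinge; the redundant is the internal moment M_C. The primary structure is two simply-supported spans AC and CE.
Rotations at C on the released spans (each span's end-slope, ×1/EI):
  span AC: triangular load, peak 44.5: w₀L³/(45EI) = 106/EI
  span AC: point load 142 at a = 2.38: Pab(L + a)/(6LEI) = 200.4/EI
  span CE: UDL 16.6: wL³/(24EI) = 115.1/EI
  span CE: point load 150.4 at a = 1.1: Pab(L + b)/(6LEI) = 218.4/EI
  relative rotation θ_0 = (306.4 + 333.5)/EI = 639.8/EI
A unit hogging moment at C produces rotation L₁/(3EI) + L₂/(3EI) = 3.417/EI.
Slope continuity at C: θ_0 = M_C·3.417/EI, so M_C = 639.8/3.417 = 187.3 kip·ft (hogging).
Span CE, ΣM about E: R_C^{CE}·5.5 = 912.8 + 187.3, so R_C^{CE} = 200 kip and R_E = 241.7 − 200 = 41.68 kip.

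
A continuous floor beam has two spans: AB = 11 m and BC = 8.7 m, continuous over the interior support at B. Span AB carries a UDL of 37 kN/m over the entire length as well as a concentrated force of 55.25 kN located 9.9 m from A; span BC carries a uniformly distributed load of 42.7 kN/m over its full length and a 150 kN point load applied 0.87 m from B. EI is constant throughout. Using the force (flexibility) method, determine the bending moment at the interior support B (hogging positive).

M_B = 569.2 kN·m

Release continuity at B by inserting a hinge; the redundant is the internal moment M_B. The primary structure is two simply-supported spans AB and BC.
End slopes at the hinge B, treating each span as simply supported:
  span AB: UDL 37: wL³/(24EI) = 2052/EI
  span AB: point load 55.25 at a = 9.9: Pab(L + a)/(6LEI) = 190.5/EI
  span BC: UDL 42.7: wL³/(24EI) = 1172/EI
  span BC: point load 150 at a = 0.87: Pab(L + b)/(6LEI) = 323.6/EI
  relative rotation θ_0 = (2242 + 1495)/EI = 3738/EI
A unit hogging moment at B produces rotation L₁/(3EI) + L₂/(3EI) = 6.567/EI.
Slope continuity at B: θ_0 = M_B·6.567/EI, so M_B = 3738/6.567 = 569.2 kN·m (hogging).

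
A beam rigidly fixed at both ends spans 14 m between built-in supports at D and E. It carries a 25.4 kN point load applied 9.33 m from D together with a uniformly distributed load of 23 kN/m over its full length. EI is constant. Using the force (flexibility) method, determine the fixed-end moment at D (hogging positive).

Take the two fixed-end moments M_D, M_E as redundants; the released structure is the simple span DE.
End rotations of the released simple span under the applied load (×1/EI):
  at D: point load 25.4 at a = 9.33: Pab(L + b)/(6LEI) = 246/EI
  at E: point load 25.4 at a = 9.33: Pab(L + a)/(6LEI) = 307.4/EI
  at D: UDL 23: wL³/(24EI) = 2630/EI
  at E: UDL 23: wL³/(24EI) = 2630/EI
  θ_D0 = 2876/EI,  θ_E0 = 2937/EI
Flexibility coefficients: a unit moment at one end gives L/(3EI) there and L/(6EI) at the far end, so f₁₁ = f₂₂ = 4.667/EI and f₁₂ = f₂₁ = 2.333/EI.
Compatibility — zero rotation at each built-in end:
  4.667 M_D + 2.333 M_E = 2876
  2.333 M_D + 4.667 M_E = 2937
Solving the pair gives M_D = 402 kN·m and M_E = 428.3 kN·m (hogging).

M_D = 402 kN·m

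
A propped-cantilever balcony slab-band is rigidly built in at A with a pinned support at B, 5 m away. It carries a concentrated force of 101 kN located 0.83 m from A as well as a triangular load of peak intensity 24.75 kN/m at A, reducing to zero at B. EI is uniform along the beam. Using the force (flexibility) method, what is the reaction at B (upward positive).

R_B = 16.32 kN

Release the roller at B. Primary structure: cantilever fixed at A.
Downward deflection at the released point B due to the loads:
  point load 101 at a = 0.83: Pa²(3L − a)/(6EI) = 164.3/EI
  triangular load, peak 24.75 at the fixed end: w₀L⁴/(30EI) = 515.6/EI
  δ_0 = 679.9/EI
Tip deflection under a unit load at B: L³/(3EI) = 41.67/EI.
Compatibility at B: δ_0 − R_B·δ_{BB} = 0, so R_B = 679.9/41.67 = 16.32 kN.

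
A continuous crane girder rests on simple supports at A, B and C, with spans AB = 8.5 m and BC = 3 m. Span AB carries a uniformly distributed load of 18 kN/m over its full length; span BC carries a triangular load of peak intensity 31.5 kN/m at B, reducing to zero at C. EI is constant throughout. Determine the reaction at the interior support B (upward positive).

Release continuity at B by inserting a hinge; the redundant is the internal moment M_B. The primary structure is two simply-supported spans AB and BC.
Rotations at B on the released spans (each span's end-slope, ×1/EI):
  span AB: UDL 18: wL³/(24EI) = 460.6/EI
  span BC: triangular load, peak 31.5: w₀L³/(45EI) = 18.9/EI
  relative rotation θ_0 = (460.6 + 18.9)/EI = 479.5/EI
A unit hogging moment at B produces rotation L₁/(3EI) + L₂/(3EI) = 3.833/EI.
Slope continuity at B: θ_0 = M_B·3.833/EI, so M_B = 479.5/3.833 = 125.1 kN·m (hogging).
Span AB, ΣM about A with M_B applied at B: R_B^{AB}·8.5 = 650.2 + 125.1, so R_B^{AB} = 91.22 kN and R_A = 153 − 91.22 = 61.78 kN.
Span BC, ΣM about C: R_B^{BC}·3 = 94.5 + 125.1, so R_B^{BC} = 73.2 kN and R_C = 47.25 − 73.2 = -25.95 kN.
R_B = 91.22 + 73.2 = 164.4 kN.

R_B = 164.4 kN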